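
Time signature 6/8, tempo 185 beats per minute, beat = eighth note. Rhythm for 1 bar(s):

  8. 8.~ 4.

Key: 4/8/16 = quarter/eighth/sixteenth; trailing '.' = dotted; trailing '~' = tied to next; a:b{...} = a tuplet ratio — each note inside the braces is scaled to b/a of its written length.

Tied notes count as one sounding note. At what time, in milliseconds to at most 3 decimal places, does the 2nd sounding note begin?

1. 0.0ms @ 0 + 486.486ms (3/2)
2. 486.486ms @ 3/2 + 1459.459ms (9/2)

note 2 onset = 3/2b = 486.486ms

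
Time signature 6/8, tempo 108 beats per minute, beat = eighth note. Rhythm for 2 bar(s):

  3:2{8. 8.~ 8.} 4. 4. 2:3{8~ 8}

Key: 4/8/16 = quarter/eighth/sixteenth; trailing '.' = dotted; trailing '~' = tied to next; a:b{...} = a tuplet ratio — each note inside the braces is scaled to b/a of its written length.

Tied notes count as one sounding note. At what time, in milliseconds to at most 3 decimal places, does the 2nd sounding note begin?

note 2 onset = 1b = 555.556ms

1. 0.0ms @ 0 + 555.556ms (1)
2. 555.556ms @ 1 + 1111.111ms (2)
3. 1666.667ms @ 3 + 1666.667ms (3)
4. 3333.333ms @ 6 + 1666.667ms (3)
5. 5000.0ms @ 9 + 1666.667ms (3)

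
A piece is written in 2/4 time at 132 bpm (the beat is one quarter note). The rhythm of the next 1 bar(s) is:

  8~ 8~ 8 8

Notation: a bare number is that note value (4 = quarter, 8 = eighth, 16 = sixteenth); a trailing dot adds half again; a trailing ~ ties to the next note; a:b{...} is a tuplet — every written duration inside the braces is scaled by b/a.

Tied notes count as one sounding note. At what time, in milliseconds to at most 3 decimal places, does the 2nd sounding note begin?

1. 0.0ms @ 0 + 681.818ms (3/2)
2. 681.818ms @ 3/2 + 227.273ms (1/2)

note 2 onset = 3/2b = 681.818ms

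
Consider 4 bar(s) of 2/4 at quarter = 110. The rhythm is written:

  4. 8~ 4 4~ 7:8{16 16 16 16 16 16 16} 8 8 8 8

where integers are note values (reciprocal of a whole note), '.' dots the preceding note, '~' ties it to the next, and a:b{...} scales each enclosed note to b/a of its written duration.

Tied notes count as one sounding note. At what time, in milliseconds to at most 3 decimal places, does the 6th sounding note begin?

note 6 onset = 34/7b = 2649.351ms

1. 0.0ms @ 0 + 818.182ms (3/2)
2. 818.182ms @ 3/2 + 818.182ms (3/2)
3. 1636.364ms @ 3 + 701.299ms (9/7)
4. 2337.662ms @ 30/7 + 155.844ms (2/7)
5. 2493.506ms @ 32/7 + 155.844ms (2/7)
6. 2649.351ms @ 34/7 + 155.844ms (2/7)
7. 2805.195ms @ 36/7 + 155.844ms (2/7)
8. 2961.039ms @ 38/7 + 155.844ms (2/7)
9. 3116.883ms @ 40/7 + 155.844ms (2/7)
10. 3272.727ms @ 6 + 272.727ms (1/2)
11. 3545.455ms @ 13/2 + 272.727ms (1/2)
12. 3818.182ms @ 7 + 272.727ms (1/2)
13. 4090.909ms @ 15/2 + 272.727ms (1/2)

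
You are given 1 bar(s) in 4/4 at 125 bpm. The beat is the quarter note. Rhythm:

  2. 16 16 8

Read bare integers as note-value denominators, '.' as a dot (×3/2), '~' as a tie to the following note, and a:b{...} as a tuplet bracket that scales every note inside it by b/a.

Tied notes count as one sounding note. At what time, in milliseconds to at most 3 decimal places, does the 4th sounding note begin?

note 4 onset = 7/2b = 1680.0ms

1. 0.0ms @ 0 + 1440.0ms (3)
2. 1440.0ms @ 3 + 120.0ms (1/4)
3. 1560.0ms @ 13/4 + 120.0ms (1/4)
4. 1680.0ms @ 7/2 + 240.0ms (1/2)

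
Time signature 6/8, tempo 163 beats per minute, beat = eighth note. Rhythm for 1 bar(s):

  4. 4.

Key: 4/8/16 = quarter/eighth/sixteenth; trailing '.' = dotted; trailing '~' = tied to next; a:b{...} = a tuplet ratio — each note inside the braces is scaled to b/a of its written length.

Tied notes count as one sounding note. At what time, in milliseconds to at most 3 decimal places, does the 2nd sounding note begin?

note 2 onset = 3b = 1104.294ms

1. 0.0ms @ 0 + 1104.294ms (3)
2. 1104.294ms @ 3 + 1104.294ms (3)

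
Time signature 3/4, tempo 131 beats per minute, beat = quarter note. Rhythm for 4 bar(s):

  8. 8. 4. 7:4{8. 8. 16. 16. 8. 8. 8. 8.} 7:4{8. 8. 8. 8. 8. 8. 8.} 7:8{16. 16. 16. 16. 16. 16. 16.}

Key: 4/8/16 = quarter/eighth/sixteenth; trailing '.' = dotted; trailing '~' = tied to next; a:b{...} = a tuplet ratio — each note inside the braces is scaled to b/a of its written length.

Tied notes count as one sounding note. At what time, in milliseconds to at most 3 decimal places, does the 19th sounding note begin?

note 19 onset = 9b = 4122.137ms

1. 0.0ms @ 0 + 343.511ms (3/4)
2. 343.511ms @ 3/4 + 343.511ms (3/4)
3. 687.023ms @ 3/2 + 687.023ms (3/2)
4. 1374.046ms @ 3 + 196.292ms (3/7)
5. 1570.338ms @ 24/7 + 196.292ms (3/7)
6. 1766.63ms @ 27/7 + 98.146ms (3/14)
7. 1864.776ms @ 57/14 + 98.146ms (3/14)
8. 1962.923ms @ 30/7 + 196.292ms (3/7)
9. 2159.215ms @ 33/7 + 196.292ms (3/7)
10. 2355.507ms @ 36/7 + 196.292ms (3/7)
11. 2551.799ms @ 39/7 + 196.292ms (3/7)
12. 2748.092ms @ 6 + 196.292ms (3/7)
13. 2944.384ms @ 45/7 + 196.292ms (3/7)
14. 3140.676ms @ 48/7 + 196.292ms (3/7)
15. 3336.968ms @ 51/7 + 196.292ms (3/7)
16. 3533.261ms @ 54/7 + 196.292ms (3/7)
17. 3729.553ms @ 57/7 + 196.292ms (3/7)
18. 3925.845ms @ 60/7 + 196.292ms (3/7)
19. 4122.137ms @ 9 + 196.292ms (3/7)
20. 4318.43ms @ 66/7 + 196.292ms (3/7)
21. 4514.722ms @ 69/7 + 196.292ms (3/7)
22. 4711.014ms @ 72/7 + 196.292ms (3/7)
23. 4907.306ms @ 75/7 + 196.292ms (3/7)
24. 5103.599ms @ 78/7 + 196.292ms (3/7)
25. 5299.891ms @ 81/7 + 196.292ms (3/7)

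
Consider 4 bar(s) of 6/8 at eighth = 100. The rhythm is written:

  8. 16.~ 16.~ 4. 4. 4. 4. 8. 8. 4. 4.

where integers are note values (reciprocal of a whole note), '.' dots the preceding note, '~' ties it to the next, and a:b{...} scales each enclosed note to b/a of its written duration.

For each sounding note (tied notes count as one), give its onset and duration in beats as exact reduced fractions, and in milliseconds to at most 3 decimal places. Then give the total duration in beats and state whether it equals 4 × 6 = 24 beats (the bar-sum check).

1) 0.0ms=0b +900.0ms=3/2b
2) 900.0ms=3/2b +2700.0ms=9/2b
3) 3600.0ms=6b +1800.0ms=3b
4) 5400.0ms=9b +1800.0ms=3b
5) 7200.0ms=12b +1800.0ms=3b
6) 9000.0ms=15b +900.0ms=3/2b
7) 9900.0ms=33/2b +900.0ms=3/2b
8) 10800.0ms=18b +1800.0ms=3b
9) 12600.0ms=21b +1800.0ms=3b
Σ=24b of 24 (100bpm 6/8) — PASS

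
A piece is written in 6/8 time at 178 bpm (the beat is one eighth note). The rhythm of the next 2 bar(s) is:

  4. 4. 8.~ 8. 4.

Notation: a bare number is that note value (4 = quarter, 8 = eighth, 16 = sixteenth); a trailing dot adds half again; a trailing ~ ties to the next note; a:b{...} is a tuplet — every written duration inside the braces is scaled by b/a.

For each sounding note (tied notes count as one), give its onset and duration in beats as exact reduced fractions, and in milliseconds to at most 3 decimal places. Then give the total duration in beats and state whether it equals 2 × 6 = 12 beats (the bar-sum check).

1) 0.0ms=0b +1011.236ms=3b
2) 1011.236ms=3b +1011.236ms=3b
3) 2022.472ms=6b +1011.236ms=3b
4) 3033.708ms=9b +1011.236ms=3b
Σ=12b of 12 (178bpm 6/8) — PASS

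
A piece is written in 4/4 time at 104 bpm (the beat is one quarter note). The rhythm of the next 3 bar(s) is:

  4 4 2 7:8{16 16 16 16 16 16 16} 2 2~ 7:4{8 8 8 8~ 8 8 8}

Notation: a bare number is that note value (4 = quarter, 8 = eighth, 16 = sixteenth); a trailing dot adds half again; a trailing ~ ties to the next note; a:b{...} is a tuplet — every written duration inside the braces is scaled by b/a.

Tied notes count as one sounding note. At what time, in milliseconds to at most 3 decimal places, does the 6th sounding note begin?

note 6 onset = 32/7b = 2637.363ms

1. 0.0ms @ 0 + 576.923ms (1)
2. 576.923ms @ 1 + 576.923ms (1)
3. 1153.846ms @ 2 + 1153.846ms (2)
4. 2307.692ms @ 4 + 164.835ms (2/7)
5. 2472.527ms @ 30/7 + 164.835ms (2/7)
6. 2637.363ms @ 32/7 + 164.835ms (2/7)
7. 2802.198ms @ 34/7 + 164.835ms (2/7)
8. 2967.033ms @ 36/7 + 164.835ms (2/7)
9. 3131.868ms @ 38/7 + 164.835ms (2/7)
10. 3296.703ms @ 40/7 + 164.835ms (2/7)
11. 3461.538ms @ 6 + 1153.846ms (2)
12. 4615.385ms @ 8 + 1318.681ms (16/7)
13. 5934.066ms @ 72/7 + 164.835ms (2/7)
14. 6098.901ms @ 74/7 + 164.835ms (2/7)
15. 6263.736ms @ 76/7 + 329.67ms (4/7)
16. 6593.407ms @ 80/7 + 164.835ms (2/7)
17. 6758.242ms @ 82/7 + 164.835ms (2/7)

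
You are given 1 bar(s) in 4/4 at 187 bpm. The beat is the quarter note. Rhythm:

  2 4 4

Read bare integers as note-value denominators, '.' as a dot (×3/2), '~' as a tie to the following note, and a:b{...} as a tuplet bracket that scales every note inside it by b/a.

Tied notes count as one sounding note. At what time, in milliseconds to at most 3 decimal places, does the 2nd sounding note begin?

1. 0.0ms @ 0 + 641.711ms (2)
2. 641.711ms @ 2 + 320.856ms (1)
3. 962.567ms @ 3 + 320.856ms (1)

note 2 onset = 2b = 641.711ms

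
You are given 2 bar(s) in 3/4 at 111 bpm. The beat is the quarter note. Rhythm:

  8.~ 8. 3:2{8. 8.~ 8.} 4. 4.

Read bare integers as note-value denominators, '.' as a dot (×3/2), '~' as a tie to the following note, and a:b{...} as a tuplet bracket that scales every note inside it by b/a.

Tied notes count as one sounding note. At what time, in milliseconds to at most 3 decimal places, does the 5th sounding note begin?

1. 0.0ms @ 0 + 810.811ms (3/2)
2. 810.811ms @ 3/2 + 270.27ms (1/2)
3. 1081.081ms @ 2 + 540.541ms (1)
4. 1621.622ms @ 3 + 810.811ms (3/2)
5. 2432.432ms @ 9/2 + 810.811ms (3/2)

note 5 onset = 9/2b = 2432.432ms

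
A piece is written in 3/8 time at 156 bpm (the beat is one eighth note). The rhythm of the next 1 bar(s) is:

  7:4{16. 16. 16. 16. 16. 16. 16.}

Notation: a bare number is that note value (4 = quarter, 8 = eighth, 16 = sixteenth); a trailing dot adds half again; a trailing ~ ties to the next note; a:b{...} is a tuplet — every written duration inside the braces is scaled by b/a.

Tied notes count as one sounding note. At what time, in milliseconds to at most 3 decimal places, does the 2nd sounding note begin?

1. 0.0ms @ 0 + 164.835ms (3/7)
2. 164.835ms @ 3/7 + 164.835ms (3/7)
3. 329.67ms @ 6/7 + 164.835ms (3/7)
4. 494.505ms @ 9/7 + 164.835ms (3/7)
5. 659.341ms @ 12/7 + 164.835ms (3/7)
6. 824.176ms @ 15/7 + 164.835ms (3/7)
7. 989.011ms @ 18/7 + 164.835ms (3/7)

note 2 onset = 3/7b = 164.835ms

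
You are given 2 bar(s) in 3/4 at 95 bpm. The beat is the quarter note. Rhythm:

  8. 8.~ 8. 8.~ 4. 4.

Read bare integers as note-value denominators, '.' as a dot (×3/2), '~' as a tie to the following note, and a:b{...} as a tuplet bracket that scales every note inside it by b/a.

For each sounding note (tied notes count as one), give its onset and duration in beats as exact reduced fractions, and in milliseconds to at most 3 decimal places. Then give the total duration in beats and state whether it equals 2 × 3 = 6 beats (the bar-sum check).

1) 0.0ms=0b +473.684ms=3/4b
2) 473.684ms=3/4b +947.368ms=3/2b
3) 1421.053ms=9/4b +1421.053ms=9/4b
4) 2842.105ms=9/2b +947.368ms=3/2b
Σ=6b of 6 (95bpm 3/4) — PASS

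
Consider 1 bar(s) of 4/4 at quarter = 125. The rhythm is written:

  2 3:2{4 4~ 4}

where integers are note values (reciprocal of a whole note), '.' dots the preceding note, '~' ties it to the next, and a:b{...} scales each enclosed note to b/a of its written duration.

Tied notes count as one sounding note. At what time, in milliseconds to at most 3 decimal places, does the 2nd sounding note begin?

note 2 onset = 2b = 960.0ms

1. 0.0ms @ 0 + 960.0ms (2)
2. 960.0ms @ 2 + 320.0ms (2/3)
3. 1280.0ms @ 8/3 + 640.0ms (4/3)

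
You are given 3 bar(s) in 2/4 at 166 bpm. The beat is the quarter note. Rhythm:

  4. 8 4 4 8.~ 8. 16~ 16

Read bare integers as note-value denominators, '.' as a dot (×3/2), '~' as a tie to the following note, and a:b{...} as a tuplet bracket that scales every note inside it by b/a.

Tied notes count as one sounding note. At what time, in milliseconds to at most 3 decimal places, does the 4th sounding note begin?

1. 0.0ms @ 0 + 542.169ms (3/2)
2. 542.169ms @ 3/2 + 180.723ms (1/2)
3. 722.892ms @ 2 + 361.446ms (1)
4. 1084.337ms @ 3 + 361.446ms (1)
5. 1445.783ms @ 4 + 542.169ms (3/2)
6. 1987.952ms @ 11/2 + 180.723ms (1/2)

note 4 onset = 3b = 1084.337ms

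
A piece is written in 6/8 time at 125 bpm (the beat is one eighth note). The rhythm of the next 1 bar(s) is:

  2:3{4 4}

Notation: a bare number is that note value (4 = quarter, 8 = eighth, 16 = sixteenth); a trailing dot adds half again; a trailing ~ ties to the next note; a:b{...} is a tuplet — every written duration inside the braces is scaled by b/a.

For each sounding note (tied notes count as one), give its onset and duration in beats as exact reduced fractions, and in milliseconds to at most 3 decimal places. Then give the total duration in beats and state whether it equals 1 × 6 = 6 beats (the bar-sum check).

1) 0.0ms=0b +1440.0ms=3b
2) 1440.0ms=3b +1440.0ms=3b
Σ=6b of 6 (125bpm 6/8) — PASS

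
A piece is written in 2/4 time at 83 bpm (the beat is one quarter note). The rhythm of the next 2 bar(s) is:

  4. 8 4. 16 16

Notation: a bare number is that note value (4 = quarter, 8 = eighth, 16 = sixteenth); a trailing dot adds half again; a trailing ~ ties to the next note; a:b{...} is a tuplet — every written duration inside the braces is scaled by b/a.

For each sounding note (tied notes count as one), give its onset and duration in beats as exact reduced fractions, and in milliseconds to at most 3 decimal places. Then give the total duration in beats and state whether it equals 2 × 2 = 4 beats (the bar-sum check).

1) 0.0ms=0b +1084.337ms=3/2b
2) 1084.337ms=3/2b +361.446ms=1/2b
3) 1445.783ms=2b +1084.337ms=3/2b
4) 2530.12ms=7/2b +180.723ms=1/4b
5) 2710.843ms=15/4b +180.723ms=1/4b
Σ=4b of 4 (83bpm 2/4) — PASS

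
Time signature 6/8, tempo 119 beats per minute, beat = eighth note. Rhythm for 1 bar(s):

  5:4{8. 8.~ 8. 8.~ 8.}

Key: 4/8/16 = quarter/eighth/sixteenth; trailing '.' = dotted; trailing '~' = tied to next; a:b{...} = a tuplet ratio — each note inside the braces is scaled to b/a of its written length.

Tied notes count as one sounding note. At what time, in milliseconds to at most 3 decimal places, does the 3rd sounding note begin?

note 3 onset = 18/5b = 1815.126ms

1. 0.0ms @ 0 + 605.042ms (6/5)
2. 605.042ms @ 6/5 + 1210.084ms (12/5)
3. 1815.126ms @ 18/5 + 1210.084ms (12/5)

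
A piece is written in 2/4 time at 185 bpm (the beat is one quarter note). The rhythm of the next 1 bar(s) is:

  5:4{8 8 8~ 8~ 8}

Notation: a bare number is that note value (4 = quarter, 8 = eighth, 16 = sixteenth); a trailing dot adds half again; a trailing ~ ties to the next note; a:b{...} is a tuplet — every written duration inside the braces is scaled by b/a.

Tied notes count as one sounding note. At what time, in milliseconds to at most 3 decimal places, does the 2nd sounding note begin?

note 2 onset = 2/5b = 129.73ms

1. 0.0ms @ 0 + 129.73ms (2/5)
2. 129.73ms @ 2/5 + 129.73ms (2/5)
3. 259.459ms @ 4/5 + 389.189ms (6/5)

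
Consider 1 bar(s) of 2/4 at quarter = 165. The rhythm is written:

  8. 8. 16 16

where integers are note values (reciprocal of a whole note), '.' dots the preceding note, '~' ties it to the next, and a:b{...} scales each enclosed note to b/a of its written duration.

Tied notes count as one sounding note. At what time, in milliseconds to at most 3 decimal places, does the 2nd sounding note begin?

note 2 onset = 3/4b = 272.727ms

1. 0.0ms @ 0 + 272.727ms (3/4)
2. 272.727ms @ 3/4 + 272.727ms (3/4)
3. 545.455ms @ 3/2 + 90.909ms (1/4)
4. 636.364ms @ 7/4 + 90.909ms (1/4)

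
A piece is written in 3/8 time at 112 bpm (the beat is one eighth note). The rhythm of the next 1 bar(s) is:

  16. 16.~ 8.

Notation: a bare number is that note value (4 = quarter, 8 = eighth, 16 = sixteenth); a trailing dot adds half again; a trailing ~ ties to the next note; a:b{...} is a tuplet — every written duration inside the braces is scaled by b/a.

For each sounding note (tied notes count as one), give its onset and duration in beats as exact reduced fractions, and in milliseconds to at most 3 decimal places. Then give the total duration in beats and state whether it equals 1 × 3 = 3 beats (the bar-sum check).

1) 0.0ms=0b +401.786ms=3/4b
2) 401.786ms=3/4b +1205.357ms=9/4b
Σ=3b of 3 (112bpm 3/8) — PASS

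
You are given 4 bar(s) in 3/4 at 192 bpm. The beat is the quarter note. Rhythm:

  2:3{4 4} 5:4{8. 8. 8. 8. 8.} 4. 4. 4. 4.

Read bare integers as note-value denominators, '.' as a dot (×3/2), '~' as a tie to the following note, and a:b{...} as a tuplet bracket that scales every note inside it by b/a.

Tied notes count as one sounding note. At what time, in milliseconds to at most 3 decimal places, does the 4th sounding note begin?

note 4 onset = 18/5b = 1125.0ms

1. 0.0ms @ 0 + 468.75ms (3/2)
2. 468.75ms @ 3/2 + 468.75ms (3/2)
3. 937.5ms @ 3 + 187.5ms (3/5)
4. 1125.0ms @ 18/5 + 187.5ms (3/5)
5. 1312.5ms @ 21/5 + 187.5ms (3/5)
6. 1500.0ms @ 24/5 + 187.5ms (3/5)
7. 1687.5ms @ 27/5 + 187.5ms (3/5)
8. 1875.0ms @ 6 + 468.75ms (3/2)
9. 2343.75ms @ 15/2 + 468.75ms (3/2)
10. 2812.5ms @ 9 + 468.75ms (3/2)
11. 3281.25ms @ 21/2 + 468.75ms (3/2)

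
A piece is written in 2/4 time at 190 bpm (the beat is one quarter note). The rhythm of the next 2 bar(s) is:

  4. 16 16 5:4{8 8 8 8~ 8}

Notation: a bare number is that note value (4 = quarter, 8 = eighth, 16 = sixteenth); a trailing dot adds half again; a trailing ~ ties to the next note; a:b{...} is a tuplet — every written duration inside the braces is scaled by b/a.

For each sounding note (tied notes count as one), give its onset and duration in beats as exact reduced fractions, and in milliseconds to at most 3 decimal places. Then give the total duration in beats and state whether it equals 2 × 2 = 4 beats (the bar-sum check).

1) 0.0ms=0b +473.684ms=3/2b
2) 473.684ms=3/2b +78.947ms=1/4b
3) 552.632ms=7/4b +78.947ms=1/4b
4) 631.579ms=2b +126.316ms=2/5b
5) 757.895ms=12/5b +126.316ms=2/5b
6) 884.211ms=14/5b +126.316ms=2/5b
7) 1010.526ms=16/5b +252.632ms=4/5b
Σ=4b of 4 (190bpm 2/4) — PASS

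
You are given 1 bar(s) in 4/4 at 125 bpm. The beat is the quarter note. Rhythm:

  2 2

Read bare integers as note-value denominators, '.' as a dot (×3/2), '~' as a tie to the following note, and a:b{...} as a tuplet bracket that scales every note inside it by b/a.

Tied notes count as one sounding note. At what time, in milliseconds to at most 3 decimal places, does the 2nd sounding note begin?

note 2 onset = 2b = 960.0ms

1. 0.0ms @ 0 + 960.0ms (2)
2. 960.0ms @ 2 + 960.0ms (2)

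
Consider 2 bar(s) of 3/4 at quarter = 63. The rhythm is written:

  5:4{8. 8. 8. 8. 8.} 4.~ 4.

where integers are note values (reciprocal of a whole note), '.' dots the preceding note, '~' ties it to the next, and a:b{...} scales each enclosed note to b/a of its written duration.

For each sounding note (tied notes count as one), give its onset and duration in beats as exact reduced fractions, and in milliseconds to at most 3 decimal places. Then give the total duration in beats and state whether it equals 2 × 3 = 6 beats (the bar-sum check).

1) 0.0ms=0b +571.429ms=3/5b
2) 571.429ms=3/5b +571.429ms=3/5b
3) 1142.857ms=6/5b +571.429ms=3/5b
4) 1714.286ms=9/5b +571.429ms=3/5b
5) 2285.714ms=12/5b +571.429ms=3/5b
6) 2857.143ms=3b +2857.143ms=3b
Σ=6b of 6 (63bpm 3/4) — PASS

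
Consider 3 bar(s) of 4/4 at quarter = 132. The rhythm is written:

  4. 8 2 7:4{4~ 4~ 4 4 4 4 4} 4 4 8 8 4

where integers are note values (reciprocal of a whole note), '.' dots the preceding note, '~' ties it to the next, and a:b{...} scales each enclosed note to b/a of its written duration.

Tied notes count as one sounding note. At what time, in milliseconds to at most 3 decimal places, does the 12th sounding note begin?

1. 0.0ms @ 0 + 681.818ms (3/2)
2. 681.818ms @ 3/2 + 227.273ms (1/2)
3. 909.091ms @ 2 + 909.091ms (2)
4. 1818.182ms @ 4 + 779.221ms (12/7)
5. 2597.403ms @ 40/7 + 259.74ms (4/7)
6. 2857.143ms @ 44/7 + 259.74ms (4/7)
7. 3116.883ms @ 48/7 + 259.74ms (4/7)
8. 3376.623ms @ 52/7 + 259.74ms (4/7)
9. 3636.364ms @ 8 + 454.545ms (1)
10. 4090.909ms @ 9 + 454.545ms (1)
11. 4545.455ms @ 10 + 227.273ms (1/2)
12. 4772.727ms @ 21/2 + 227.273ms (1/2)
13. 5000.0ms @ 11 + 454.545ms (1)

note 12 onset = 21/2b = 4772.727ms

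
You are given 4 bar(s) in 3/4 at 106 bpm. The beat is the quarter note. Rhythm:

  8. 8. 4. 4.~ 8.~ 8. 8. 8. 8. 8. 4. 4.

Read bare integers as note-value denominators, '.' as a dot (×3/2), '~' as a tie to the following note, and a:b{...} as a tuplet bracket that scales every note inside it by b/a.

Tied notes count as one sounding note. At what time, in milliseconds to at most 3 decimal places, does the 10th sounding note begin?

1. 0.0ms @ 0 + 424.528ms (3/4)
2. 424.528ms @ 3/4 + 424.528ms (3/4)
3. 849.057ms @ 3/2 + 849.057ms (3/2)
4. 1698.113ms @ 3 + 1698.113ms (3)
5. 3396.226ms @ 6 + 424.528ms (3/4)
6. 3820.755ms @ 27/4 + 424.528ms (3/4)
7. 4245.283ms @ 15/2 + 424.528ms (3/4)
8. 4669.811ms @ 33/4 + 424.528ms (3/4)
9. 5094.34ms @ 9 + 849.057ms (3/2)
10. 5943.396ms @ 21/2 + 849.057ms (3/2)

note 10 onset = 21/2b = 5943.396ms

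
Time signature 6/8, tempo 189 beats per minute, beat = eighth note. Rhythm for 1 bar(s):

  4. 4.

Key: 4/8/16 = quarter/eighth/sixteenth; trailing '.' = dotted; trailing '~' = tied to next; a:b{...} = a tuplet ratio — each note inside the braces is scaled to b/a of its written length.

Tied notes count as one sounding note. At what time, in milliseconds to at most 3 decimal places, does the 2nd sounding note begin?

note 2 onset = 3b = 952.381ms

1. 0.0ms @ 0 + 952.381ms (3)
2. 952.381ms @ 3 + 952.381ms (3)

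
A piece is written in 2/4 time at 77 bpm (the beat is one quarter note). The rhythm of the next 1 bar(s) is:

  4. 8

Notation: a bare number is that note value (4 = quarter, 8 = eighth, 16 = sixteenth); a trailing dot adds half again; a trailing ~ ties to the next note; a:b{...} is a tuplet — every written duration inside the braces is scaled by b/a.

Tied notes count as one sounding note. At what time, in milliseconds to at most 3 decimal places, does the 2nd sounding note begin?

note 2 onset = 3/2b = 1168.831ms

1. 0.0ms @ 0 + 1168.831ms (3/2)
2. 1168.831ms @ 3/2 + 389.61ms (1/2)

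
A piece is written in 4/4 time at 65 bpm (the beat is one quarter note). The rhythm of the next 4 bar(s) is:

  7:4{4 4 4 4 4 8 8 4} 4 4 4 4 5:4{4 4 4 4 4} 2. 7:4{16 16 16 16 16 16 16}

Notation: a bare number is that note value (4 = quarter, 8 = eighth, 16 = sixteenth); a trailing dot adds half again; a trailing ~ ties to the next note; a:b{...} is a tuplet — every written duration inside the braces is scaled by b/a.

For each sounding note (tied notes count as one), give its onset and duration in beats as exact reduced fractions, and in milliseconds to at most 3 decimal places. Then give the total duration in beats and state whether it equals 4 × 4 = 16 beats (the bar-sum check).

1) 0.0ms=0b +527.473ms=4/7b
2) 527.473ms=4/7b +527.473ms=4/7b
3) 1054.945ms=8/7b +527.473ms=4/7b
4) 1582.418ms=12/7b +527.473ms=4/7b
5) 2109.89ms=16/7b +527.473ms=4/7b
6) 2637.363ms=20/7b +263.736ms=2/7b
7) 2901.099ms=22/7b +263.736ms=2/7b
8) 3164.835ms=24/7b +527.473ms=4/7b
9) 3692.308ms=4b +923.077ms=1b
10) 4615.385ms=5b +923.077ms=1b
11) 5538.462ms=6b +923.077ms=1b
12) 6461.538ms=7b +923.077ms=1b
13) 7384.615ms=8b +738.462ms=4/5b
14) 8123.077ms=44/5b +738.462ms=4/5b
15) 8861.538ms=48/5b +738.462ms=4/5b
16) 9600.0ms=52/5b +738.462ms=4/5b
17) 10338.462ms=56/5b +738.462ms=4/5b
18) 11076.923ms=12b +2769.231ms=3b
19) 13846.154ms=15b +131.868ms=1/7b
20) 13978.022ms=106/7b +131.868ms=1/7b
21) 14109.89ms=107/7b +131.868ms=1/7b
22) 14241.758ms=108/7b +131.868ms=1/7b
23) 14373.626ms=109/7b +131.868ms=1/7b
24) 14505.495ms=110/7b +131.868ms=1/7b
25) 14637.363ms=111/7b +131.868ms=1/7b
Σ=16b of 16 (65bpm 4/4) — PASS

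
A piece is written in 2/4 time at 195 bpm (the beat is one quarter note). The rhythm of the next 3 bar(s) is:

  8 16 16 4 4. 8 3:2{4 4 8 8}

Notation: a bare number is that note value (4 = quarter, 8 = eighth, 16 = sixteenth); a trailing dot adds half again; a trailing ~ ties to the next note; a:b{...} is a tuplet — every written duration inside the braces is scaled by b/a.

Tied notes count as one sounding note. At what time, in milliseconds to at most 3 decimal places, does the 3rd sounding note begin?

1. 0.0ms @ 0 + 153.846ms (1/2)
2. 153.846ms @ 1/2 + 76.923ms (1/4)
3. 230.769ms @ 3/4 + 76.923ms (1/4)
4. 307.692ms @ 1 + 307.692ms (1)
5. 615.385ms @ 2 + 461.538ms (3/2)
6. 1076.923ms @ 7/2 + 153.846ms (1/2)
7. 1230.769ms @ 4 + 205.128ms (2/3)
8. 1435.897ms @ 14/3 + 205.128ms (2/3)
9. 1641.026ms @ 16/3 + 102.564ms (1/3)
10. 1743.59ms @ 17/3 + 102.564ms (1/3)

note 3 onset = 3/4b = 230.769ms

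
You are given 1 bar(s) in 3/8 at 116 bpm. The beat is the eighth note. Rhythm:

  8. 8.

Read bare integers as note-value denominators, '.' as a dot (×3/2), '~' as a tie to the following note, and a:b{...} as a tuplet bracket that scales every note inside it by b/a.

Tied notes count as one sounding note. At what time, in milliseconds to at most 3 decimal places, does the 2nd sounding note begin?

note 2 onset = 3/2b = 775.862ms

1. 0.0ms @ 0 + 775.862ms (3/2)
2. 775.862ms @ 3/2 + 775.862ms (3/2)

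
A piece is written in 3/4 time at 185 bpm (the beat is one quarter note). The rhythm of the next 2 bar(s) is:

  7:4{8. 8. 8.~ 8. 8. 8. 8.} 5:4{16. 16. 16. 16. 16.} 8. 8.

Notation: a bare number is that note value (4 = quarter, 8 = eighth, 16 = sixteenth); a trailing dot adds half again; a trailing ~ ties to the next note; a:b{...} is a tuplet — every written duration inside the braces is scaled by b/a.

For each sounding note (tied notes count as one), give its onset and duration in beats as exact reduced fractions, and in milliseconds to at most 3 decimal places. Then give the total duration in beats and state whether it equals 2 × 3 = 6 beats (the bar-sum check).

1) 0.0ms=0b +138.996ms=3/7b
2) 138.996ms=3/7b +138.996ms=3/7b
3) 277.992ms=6/7b +277.992ms=6/7b
4) 555.985ms=12/7b +138.996ms=3/7b
5) 694.981ms=15/7b +138.996ms=3/7b
6) 833.977ms=18/7b +138.996ms=3/7b
7) 972.973ms=3b +97.297ms=3/10b
8) 1070.27ms=33/10b +97.297ms=3/10b
9) 1167.568ms=18/5b +97.297ms=3/10b
10) 1264.865ms=39/10b +97.297ms=3/10b
11) 1362.162ms=21/5b +97.297ms=3/10b
12) 1459.459ms=9/2b +243.243ms=3/4b
13) 1702.703ms=21/4b +243.243ms=3/4b
Σ=6b of 6 (185bpm 3/4) — PASS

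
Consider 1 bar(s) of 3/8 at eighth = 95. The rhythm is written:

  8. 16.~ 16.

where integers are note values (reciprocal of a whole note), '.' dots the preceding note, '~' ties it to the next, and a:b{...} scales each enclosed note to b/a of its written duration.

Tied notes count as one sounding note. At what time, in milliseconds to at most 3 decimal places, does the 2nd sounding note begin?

1. 0.0ms @ 0 + 947.368ms (3/2)
2. 947.368ms @ 3/2 + 947.368ms (3/2)

note 2 onset = 3/2b = 947.368ms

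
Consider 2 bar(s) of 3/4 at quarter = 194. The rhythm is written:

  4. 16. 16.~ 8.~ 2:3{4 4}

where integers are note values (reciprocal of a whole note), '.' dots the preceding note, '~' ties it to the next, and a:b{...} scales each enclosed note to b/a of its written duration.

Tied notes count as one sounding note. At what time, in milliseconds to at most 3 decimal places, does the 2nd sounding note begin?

1. 0.0ms @ 0 + 463.918ms (3/2)
2. 463.918ms @ 3/2 + 115.979ms (3/8)
3. 579.897ms @ 15/8 + 811.856ms (21/8)
4. 1391.753ms @ 9/2 + 463.918ms (3/2)

note 2 onset = 3/2b = 463.918ms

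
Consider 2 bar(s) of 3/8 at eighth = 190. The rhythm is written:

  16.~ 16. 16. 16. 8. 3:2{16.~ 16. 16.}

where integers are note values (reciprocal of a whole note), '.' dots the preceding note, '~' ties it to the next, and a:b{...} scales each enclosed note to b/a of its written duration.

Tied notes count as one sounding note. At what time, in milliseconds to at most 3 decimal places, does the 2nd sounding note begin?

note 2 onset = 3/2b = 473.684ms

1. 0.0ms @ 0 + 473.684ms (3/2)
2. 473.684ms @ 3/2 + 236.842ms (3/4)
3. 710.526ms @ 9/4 + 236.842ms (3/4)
4. 947.368ms @ 3 + 473.684ms (3/2)
5. 1421.053ms @ 9/2 + 315.789ms (1)
6. 1736.842ms @ 11/2 + 157.895ms (1/2)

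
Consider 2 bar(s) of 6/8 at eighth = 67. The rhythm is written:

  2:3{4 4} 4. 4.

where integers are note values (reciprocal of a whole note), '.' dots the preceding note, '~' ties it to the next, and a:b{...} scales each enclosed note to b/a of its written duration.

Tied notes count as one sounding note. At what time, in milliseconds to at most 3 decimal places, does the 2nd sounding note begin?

1. 0.0ms @ 0 + 2686.567ms (3)
2. 2686.567ms @ 3 + 2686.567ms (3)
3. 5373.134ms @ 6 + 2686.567ms (3)
4. 8059.701ms @ 9 + 2686.567ms (3)

note 2 onset = 3b = 2686.567ms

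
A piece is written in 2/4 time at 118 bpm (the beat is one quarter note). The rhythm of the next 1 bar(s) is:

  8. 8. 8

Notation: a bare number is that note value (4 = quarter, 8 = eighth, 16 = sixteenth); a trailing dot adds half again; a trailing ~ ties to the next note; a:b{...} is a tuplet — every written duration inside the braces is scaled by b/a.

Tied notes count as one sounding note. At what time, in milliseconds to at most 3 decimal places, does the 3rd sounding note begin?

note 3 onset = 3/2b = 762.712ms

1. 0.0ms @ 0 + 381.356ms (3/4)
2. 381.356ms @ 3/4 + 381.356ms (3/4)
3. 762.712ms @ 3/2 + 254.237ms (1/2)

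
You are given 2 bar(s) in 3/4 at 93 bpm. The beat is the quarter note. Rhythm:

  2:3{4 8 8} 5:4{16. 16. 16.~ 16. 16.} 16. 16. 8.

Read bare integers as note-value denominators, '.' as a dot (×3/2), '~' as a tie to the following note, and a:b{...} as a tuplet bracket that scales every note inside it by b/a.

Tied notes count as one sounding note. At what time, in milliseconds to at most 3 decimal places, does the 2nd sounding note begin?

note 2 onset = 3/2b = 967.742ms

1. 0.0ms @ 0 + 967.742ms (3/2)
2. 967.742ms @ 3/2 + 483.871ms (3/4)
3. 1451.613ms @ 9/4 + 483.871ms (3/4)
4. 1935.484ms @ 3 + 193.548ms (3/10)
5. 2129.032ms @ 33/10 + 193.548ms (3/10)
6. 2322.581ms @ 18/5 + 387.097ms (3/5)
7. 2709.677ms @ 21/5 + 193.548ms (3/10)
8. 2903.226ms @ 9/2 + 241.935ms (3/8)
9. 3145.161ms @ 39/8 + 241.935ms (3/8)
10. 3387.097ms @ 21/4 + 483.871ms (3/4)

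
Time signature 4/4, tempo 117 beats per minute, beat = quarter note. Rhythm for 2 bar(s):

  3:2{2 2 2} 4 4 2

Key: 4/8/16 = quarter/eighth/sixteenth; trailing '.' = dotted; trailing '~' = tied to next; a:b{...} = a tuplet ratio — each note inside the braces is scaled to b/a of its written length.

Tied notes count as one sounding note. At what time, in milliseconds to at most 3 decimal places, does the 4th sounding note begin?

1. 0.0ms @ 0 + 683.761ms (4/3)
2. 683.761ms @ 4/3 + 683.761ms (4/3)
3. 1367.521ms @ 8/3 + 683.761ms (4/3)
4. 2051.282ms @ 4 + 512.821ms (1)
5. 2564.103ms @ 5 + 512.821ms (1)
6. 3076.923ms @ 6 + 1025.641ms (2)

note 4 onset = 4b = 2051.282ms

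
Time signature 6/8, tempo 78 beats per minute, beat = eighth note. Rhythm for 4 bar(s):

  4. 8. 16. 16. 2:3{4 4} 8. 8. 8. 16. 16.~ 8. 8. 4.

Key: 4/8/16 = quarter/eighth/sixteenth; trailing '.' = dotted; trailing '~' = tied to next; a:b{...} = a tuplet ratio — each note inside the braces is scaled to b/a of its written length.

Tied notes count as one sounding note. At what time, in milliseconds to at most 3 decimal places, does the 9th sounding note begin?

1. 0.0ms @ 0 + 2307.692ms (3)
2. 2307.692ms @ 3 + 1153.846ms (3/2)
3. 3461.538ms @ 9/2 + 576.923ms (3/4)
4. 4038.462ms @ 21/4 + 576.923ms (3/4)
5. 4615.385ms @ 6 + 2307.692ms (3)
6. 6923.077ms @ 9 + 2307.692ms (3)
7. 9230.769ms @ 12 + 1153.846ms (3/2)
8. 10384.615ms @ 27/2 + 1153.846ms (3/2)
9. 11538.462ms @ 15 + 1153.846ms (3/2)
10. 12692.308ms @ 33/2 + 576.923ms (3/4)
11. 13269.231ms @ 69/4 + 1730.769ms (9/4)
12. 15000.0ms @ 39/2 + 1153.846ms (3/2)
13. 16153.846ms @ 21 + 2307.692ms (3)

note 9 onset = 15b = 11538.462ms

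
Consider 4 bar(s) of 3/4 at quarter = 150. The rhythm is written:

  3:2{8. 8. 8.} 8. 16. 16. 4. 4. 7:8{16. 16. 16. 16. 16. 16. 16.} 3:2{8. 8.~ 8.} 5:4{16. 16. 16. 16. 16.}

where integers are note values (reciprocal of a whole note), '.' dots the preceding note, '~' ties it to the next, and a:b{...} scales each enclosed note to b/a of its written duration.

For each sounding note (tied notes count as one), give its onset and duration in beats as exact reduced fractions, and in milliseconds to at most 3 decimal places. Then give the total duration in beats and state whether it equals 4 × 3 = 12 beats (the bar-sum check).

1) 0.0ms=0b +200.0ms=1/2b
2) 200.0ms=1/2b +200.0ms=1/2b
3) 400.0ms=1b +200.0ms=1/2b
4) 600.0ms=3/2b +300.0ms=3/4b
5) 900.0ms=9/4b +150.0ms=3/8b
6) 1050.0ms=21/8b +150.0ms=3/8b
7) 1200.0ms=3b +600.0ms=3/2b
8) 1800.0ms=9/2b +600.0ms=3/2b
9) 2400.0ms=6b +171.429ms=3/7b
10) 2571.429ms=45/7b +171.429ms=3/7b
11) 2742.857ms=48/7b +171.429ms=3/7b
12) 2914.286ms=51/7b +171.429ms=3/7b
13) 3085.714ms=54/7b +171.429ms=3/7b
14) 3257.143ms=57/7b +171.429ms=3/7b
15) 3428.571ms=60/7b +171.429ms=3/7b
16) 3600.0ms=9b +200.0ms=1/2b
17) 3800.0ms=19/2b +400.0ms=1b
18) 4200.0ms=21/2b +120.0ms=3/10b
19) 4320.0ms=54/5b +120.0ms=3/10b
20) 4440.0ms=111/10b +120.0ms=3/10b
21) 4560.0ms=57/5b +120.0ms=3/10b
22) 4680.0ms=117/10b +120.0ms=3/10b
Σ=12b of 12 (150bpm 3/4) — PASS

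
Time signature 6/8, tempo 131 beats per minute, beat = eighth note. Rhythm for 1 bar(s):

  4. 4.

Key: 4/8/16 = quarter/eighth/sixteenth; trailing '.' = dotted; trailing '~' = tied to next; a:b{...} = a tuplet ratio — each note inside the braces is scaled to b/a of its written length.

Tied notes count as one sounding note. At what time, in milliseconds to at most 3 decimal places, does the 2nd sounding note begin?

1. 0.0ms @ 0 + 1374.046ms (3)
2. 1374.046ms @ 3 + 1374.046ms (3)

note 2 onset = 3b = 1374.046ms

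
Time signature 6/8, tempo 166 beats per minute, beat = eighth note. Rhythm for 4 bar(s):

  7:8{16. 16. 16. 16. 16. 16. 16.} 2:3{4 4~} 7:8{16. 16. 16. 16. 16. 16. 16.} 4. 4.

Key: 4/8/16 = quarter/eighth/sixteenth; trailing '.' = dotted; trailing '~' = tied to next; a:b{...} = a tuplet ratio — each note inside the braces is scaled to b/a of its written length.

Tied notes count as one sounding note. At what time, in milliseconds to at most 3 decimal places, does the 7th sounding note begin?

1. 0.0ms @ 0 + 309.811ms (6/7)
2. 309.811ms @ 6/7 + 309.811ms (6/7)
3. 619.621ms @ 12/7 + 309.811ms (6/7)
4. 929.432ms @ 18/7 + 309.811ms (6/7)
5. 1239.243ms @ 24/7 + 309.811ms (6/7)
6. 1549.053ms @ 30/7 + 309.811ms (6/7)
7. 1858.864ms @ 36/7 + 309.811ms (6/7)
8. 2168.675ms @ 6 + 1084.337ms (3)
9. 3253.012ms @ 9 + 1394.148ms (27/7)
10. 4647.16ms @ 90/7 + 309.811ms (6/7)
11. 4956.971ms @ 96/7 + 309.811ms (6/7)
12. 5266.781ms @ 102/7 + 309.811ms (6/7)
13. 5576.592ms @ 108/7 + 309.811ms (6/7)
14. 5886.403ms @ 114/7 + 309.811ms (6/7)
15. 6196.213ms @ 120/7 + 309.811ms (6/7)
16. 6506.024ms @ 18 + 1084.337ms (3)
17. 7590.361ms @ 21 + 1084.337ms (3)

note 7 onset = 36/7b = 1858.864ms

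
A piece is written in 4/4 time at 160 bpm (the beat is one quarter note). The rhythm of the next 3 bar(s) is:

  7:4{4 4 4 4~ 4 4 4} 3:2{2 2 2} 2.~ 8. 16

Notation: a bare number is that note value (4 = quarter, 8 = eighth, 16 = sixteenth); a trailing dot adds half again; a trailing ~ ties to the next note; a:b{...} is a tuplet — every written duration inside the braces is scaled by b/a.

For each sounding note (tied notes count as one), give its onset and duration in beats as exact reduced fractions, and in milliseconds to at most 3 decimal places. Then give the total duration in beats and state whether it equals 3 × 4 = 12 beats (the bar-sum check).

1) 0.0ms=0b +214.286ms=4/7b
2) 214.286ms=4/7b +214.286ms=4/7b
3) 428.571ms=8/7b +214.286ms=4/7b
4) 642.857ms=12/7b +428.571ms=8/7b
5) 1071.429ms=20/7b +214.286ms=4/7b
6) 1285.714ms=24/7b +214.286ms=4/7b
7) 1500.0ms=4b +500.0ms=4/3b
8) 2000.0ms=16/3b +500.0ms=4/3b
9) 2500.0ms=20/3b +500.0ms=4/3b
10) 3000.0ms=8b +1406.25ms=15/4b
11) 4406.25ms=47/4b +93.75ms=1/4b
Σ=12b of 12 (160bpm 4/4) — PASS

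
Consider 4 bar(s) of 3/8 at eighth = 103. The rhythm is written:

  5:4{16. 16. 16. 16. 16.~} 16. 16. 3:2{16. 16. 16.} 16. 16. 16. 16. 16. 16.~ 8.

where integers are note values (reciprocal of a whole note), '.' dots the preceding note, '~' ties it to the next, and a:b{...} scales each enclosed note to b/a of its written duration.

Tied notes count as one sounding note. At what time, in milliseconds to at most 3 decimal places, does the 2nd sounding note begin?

note 2 onset = 3/5b = 349.515ms

1. 0.0ms @ 0 + 349.515ms (3/5)
2. 349.515ms @ 3/5 + 349.515ms (3/5)
3. 699.029ms @ 6/5 + 349.515ms (3/5)
4. 1048.544ms @ 9/5 + 349.515ms (3/5)
5. 1398.058ms @ 12/5 + 786.408ms (27/20)
6. 2184.466ms @ 15/4 + 436.893ms (3/4)
7. 2621.359ms @ 9/2 + 291.262ms (1/2)
8. 2912.621ms @ 5 + 291.262ms (1/2)
9. 3203.883ms @ 11/2 + 291.262ms (1/2)
10. 3495.146ms @ 6 + 436.893ms (3/4)
11. 3932.039ms @ 27/4 + 436.893ms (3/4)
12. 4368.932ms @ 15/2 + 436.893ms (3/4)
13. 4805.825ms @ 33/4 + 436.893ms (3/4)
14. 5242.718ms @ 9 + 436.893ms (3/4)
15. 5679.612ms @ 39/4 + 1310.68ms (9/4)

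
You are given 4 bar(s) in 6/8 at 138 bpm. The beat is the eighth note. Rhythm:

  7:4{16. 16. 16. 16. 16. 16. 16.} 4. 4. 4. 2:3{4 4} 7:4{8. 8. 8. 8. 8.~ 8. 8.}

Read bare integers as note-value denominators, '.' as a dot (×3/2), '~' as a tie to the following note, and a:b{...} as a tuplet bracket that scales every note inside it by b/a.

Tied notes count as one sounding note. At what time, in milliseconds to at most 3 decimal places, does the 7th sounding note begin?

note 7 onset = 18/7b = 1118.012ms

1. 0.0ms @ 0 + 186.335ms (3/7)
2. 186.335ms @ 3/7 + 186.335ms (3/7)
3. 372.671ms @ 6/7 + 186.335ms (3/7)
4. 559.006ms @ 9/7 + 186.335ms (3/7)
5. 745.342ms @ 12/7 + 186.335ms (3/7)
6. 931.677ms @ 15/7 + 186.335ms (3/7)
7. 1118.012ms @ 18/7 + 186.335ms (3/7)
8. 1304.348ms @ 3 + 1304.348ms (3)
9. 2608.696ms @ 6 + 1304.348ms (3)
10. 3913.043ms @ 9 + 1304.348ms (3)
11. 5217.391ms @ 12 + 1304.348ms (3)
12. 6521.739ms @ 15 + 1304.348ms (3)
13. 7826.087ms @ 18 + 372.671ms (6/7)
14. 8198.758ms @ 132/7 + 372.671ms (6/7)
15. 8571.429ms @ 138/7 + 372.671ms (6/7)
16. 8944.099ms @ 144/7 + 372.671ms (6/7)
17. 9316.77ms @ 150/7 + 745.342ms (12/7)
18. 10062.112ms @ 162/7 + 372.671ms (6/7)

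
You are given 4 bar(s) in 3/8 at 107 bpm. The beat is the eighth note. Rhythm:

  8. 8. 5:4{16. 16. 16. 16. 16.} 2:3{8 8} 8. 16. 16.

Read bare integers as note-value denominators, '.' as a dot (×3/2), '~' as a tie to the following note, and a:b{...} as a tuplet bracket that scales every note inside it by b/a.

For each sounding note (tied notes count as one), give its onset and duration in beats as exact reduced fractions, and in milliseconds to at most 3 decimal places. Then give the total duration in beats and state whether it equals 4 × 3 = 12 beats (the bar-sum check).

1) 0.0ms=0b +841.121ms=3/2b
2) 841.121ms=3/2b +841.121ms=3/2b
3) 1682.243ms=3b +336.449ms=3/5b
4) 2018.692ms=18/5b +336.449ms=3/5b
5) 2355.14ms=21/5b +336.449ms=3/5b
6) 2691.589ms=24/5b +336.449ms=3/5b
7) 3028.037ms=27/5b +336.449ms=3/5b
8) 3364.486ms=6b +841.121ms=3/2b
9) 4205.607ms=15/2b +841.121ms=3/2b
10) 5046.729ms=9b +841.121ms=3/2b
11) 5887.85ms=21/2b +420.561ms=3/4b
12) 6308.411ms=45/4b +420.561ms=3/4b
Σ=12b of 12 (107bpm 3/8) — PASS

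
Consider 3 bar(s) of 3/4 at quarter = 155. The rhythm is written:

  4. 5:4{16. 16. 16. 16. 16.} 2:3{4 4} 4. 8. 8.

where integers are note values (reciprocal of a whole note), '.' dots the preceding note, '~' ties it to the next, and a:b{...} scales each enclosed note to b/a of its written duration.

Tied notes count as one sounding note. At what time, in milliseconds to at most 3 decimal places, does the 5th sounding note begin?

note 5 onset = 12/5b = 929.032ms

1. 0.0ms @ 0 + 580.645ms (3/2)
2. 580.645ms @ 3/2 + 116.129ms (3/10)
3. 696.774ms @ 9/5 + 116.129ms (3/10)
4. 812.903ms @ 21/10 + 116.129ms (3/10)
5. 929.032ms @ 12/5 + 116.129ms (3/10)
6. 1045.161ms @ 27/10 + 116.129ms (3/10)
7. 1161.29ms @ 3 + 580.645ms (3/2)
8. 1741.935ms @ 9/2 + 580.645ms (3/2)
9. 2322.581ms @ 6 + 580.645ms (3/2)
10. 2903.226ms @ 15/2 + 290.323ms (3/4)
11. 3193.548ms @ 33/4 + 290.323ms (3/4)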